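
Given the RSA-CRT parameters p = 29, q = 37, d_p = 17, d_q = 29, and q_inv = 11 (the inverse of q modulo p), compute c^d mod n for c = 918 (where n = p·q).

m₁ = c^(d_p) mod p: c ≡ 19 (mod 29), and 19^17 mod 29 = 14.
m₂ = c^(d_q) mod q: c ≡ 30 (mod 37), and 30^29 mod 37 = 25.
h = q_inv·(m₁ − m₂) mod p = 11·(14 − 25) mod 29 = 24.
m = m₂ + h·q = 25 + 24·37 = 913.

913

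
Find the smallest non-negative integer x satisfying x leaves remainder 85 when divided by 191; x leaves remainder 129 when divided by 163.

22623

From x ≡ 85 (mod 191) write x = 85 + 191t. Substituting into x ≡ 129 (mod 163) gives 191t ≡ 44 (mod 163), and since 28⁻¹ ≡ 99 (mod 163), t ≡ 118. Hence x ≡ 85 + 191·118 = 22623 (mod 31133).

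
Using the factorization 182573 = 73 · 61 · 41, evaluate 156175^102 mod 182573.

179093

Mod 73: 156175 ≡ 28; by Fermat, exponent reduces to 102 mod 72 = 30; 28^30 ≡ 24 (mod 73).
Mod 61: 156175 ≡ 15; by Fermat, exponent reduces to 102 mod 60 = 42; 15^42 ≡ 58 (mod 61).
Mod 41: 156175 ≡ 6; by Fermat, exponent reduces to 102 mod 40 = 22; 6^22 ≡ 5 (mod 41).
Combine by CRT: x ≡ 24 (mod 73), x ≡ 58 (mod 61), x ≡ 5 (mod 41) ⇒ x ≡ 179093 (mod 182573).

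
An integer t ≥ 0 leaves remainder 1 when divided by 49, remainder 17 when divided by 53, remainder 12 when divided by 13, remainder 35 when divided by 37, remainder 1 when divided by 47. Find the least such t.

The moduli are pairwise coprime; N = 49·53·13·37·47 = 58710379.
N/49 = 1198171; 1198171 ≡ 23 (mod 49); 23·32 ≡ 1, so inverse 32.
N/53 = 1107743; 1107743 ≡ 43 (mod 53); 43·37 ≡ 1, so inverse 37.
N/13 = 4516183; 4516183 ≡ 9 (mod 13); 9·3 ≡ 1, so inverse 3.
N/37 = 1586767; 1586767 ≡ 22 (mod 37); 22·32 ≡ 1, so inverse 32.
N/47 = 1249157; 1249157 ≡ 38 (mod 47); 38·26 ≡ 1, so inverse 26.
t ≡ 1·1198171·32 + 17·1107743·37 + 12·4516183·3 + 35·1586767·32 + 1·1249157·26 = 2707351529.
2707351529 mod 58710379 = 6674095.

6674095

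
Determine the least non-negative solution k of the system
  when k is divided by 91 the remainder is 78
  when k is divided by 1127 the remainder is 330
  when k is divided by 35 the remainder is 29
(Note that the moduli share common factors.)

42029

gcd(91, 1127) = 7 and 7 | (330 − 78), so the pair is consistent; merging gives k ≡ 12727 (mod 14651), where 14651 = lcm(91, 1127).
gcd(14651, 35) = 7 and 7 | (29 − 12727), so the pair is consistent; merging gives k ≡ 42029 (mod 73255), where 73255 = lcm(14651, 35).
The solution is unique modulo lcm(91, 1127, 35) = 73255.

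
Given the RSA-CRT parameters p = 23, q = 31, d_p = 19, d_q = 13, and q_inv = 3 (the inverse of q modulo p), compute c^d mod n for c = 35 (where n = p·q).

560

m₁ = c^(d_p) mod p: c ≡ 12 (mod 23), and 12^19 mod 23 = 8.
m₂ = c^(d_q) mod q: c ≡ 4 (mod 31), and 4^13 mod 31 = 2.
h = q_inv·(m₁ − m₂) mod p = 3·(8 − 2) mod 23 = 18.
m = m₂ + h·q = 2 + 18·31 = 560.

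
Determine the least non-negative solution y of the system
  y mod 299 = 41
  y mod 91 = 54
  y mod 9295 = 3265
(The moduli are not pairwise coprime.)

1416105

gcd(299, 91) = 13 and 13 | (54 − 41), so the pair is consistent; merging gives y ≡ 1237 (mod 2093), where 2093 = lcm(299, 91).
gcd(2093, 9295) = 13 and 13 | (3265 − 1237), so the pair is consistent; merging gives y ≡ 1416105 (mod 1496495), where 1496495 = lcm(2093, 9295).
The solution is unique modulo lcm(299, 91, 9295) = 1496495.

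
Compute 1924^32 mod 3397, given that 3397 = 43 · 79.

Mod 43: 1924 ≡ 32; 32^32 ≡ 21 (mod 43).
Mod 79: 1924 ≡ 28; 28^32 ≡ 9 (mod 79).
Combine by CRT: x ≡ 21 (mod 43), x ≡ 9 (mod 79) ⇒ x ≡ 2300 (mod 3397).

2300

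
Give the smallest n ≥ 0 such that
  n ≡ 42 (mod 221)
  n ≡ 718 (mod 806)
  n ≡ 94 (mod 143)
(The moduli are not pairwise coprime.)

gcd(221, 806) = 13 and 13 | (718 − 42), so the pair is consistent; merging gives n ≡ 3136 (mod 13702), where 13702 = lcm(221, 806).
gcd(13702, 143) = 13 and 13 | (94 − 3136), so the pair is consistent; merging gives n ≡ 99050 (mod 150722), where 150722 = lcm(13702, 143).
The solution is unique modulo lcm(221, 806, 143) = 150722.

99050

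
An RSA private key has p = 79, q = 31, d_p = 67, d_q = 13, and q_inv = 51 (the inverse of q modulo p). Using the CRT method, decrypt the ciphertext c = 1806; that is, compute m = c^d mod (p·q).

m₁ = c^(d_p) mod p: c ≡ 68 (mod 79), and 68^67 mod 79 = 60.
m₂ = c^(d_q) mod q: c ≡ 8 (mod 31), and 8^13 mod 31 = 16.
h = q_inv·(m₁ − m₂) mod p = 51·(60 − 16) mod 79 = 32.
m = m₂ + h·q = 16 + 32·31 = 1008.

1008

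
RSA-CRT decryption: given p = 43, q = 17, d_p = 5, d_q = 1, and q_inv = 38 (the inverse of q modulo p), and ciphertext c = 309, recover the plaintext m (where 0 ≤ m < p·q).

88

m₁ = c^(d_p) mod p: c ≡ 8 (mod 43), and 8^5 mod 43 = 2.
m₂ = c^(d_q) mod q: c ≡ 3 (mod 17), and 3^1 mod 17 = 3.
h = q_inv·(m₁ − m₂) mod p = 38·(2 − 3) mod 43 = 5.
m = m₂ + h·q = 3 + 5·17 = 88.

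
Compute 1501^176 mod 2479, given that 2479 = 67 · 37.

Mod 67: 1501 ≡ 27; by Fermat, exponent reduces to 176 mod 66 = 44; 27^44 ≡ 1 (mod 67).
Mod 37: 1501 ≡ 21; by Fermat, exponent reduces to 176 mod 36 = 32; 21^32 ≡ 33 (mod 37).
Combine by CRT: x ≡ 1 (mod 67), x ≡ 33 (mod 37) ⇒ x ≡ 403 (mod 2479).

403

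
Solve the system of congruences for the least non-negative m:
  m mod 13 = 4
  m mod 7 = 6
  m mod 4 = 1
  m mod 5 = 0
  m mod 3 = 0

3345

Combine the congruences pairwise.
From m ≡ 4 (mod 13) write m = 4 + 13t. Substituting into m ≡ 6 (mod 7) gives 13t ≡ 2 (mod 7), and since 6⁻¹ ≡ 6 (mod 7), t ≡ 5. Hence m ≡ 4 + 13·5 = 69 (mod 91).
From m ≡ 69 (mod 91) write m = 69 + 91t. Substituting into m ≡ 1 (mod 4) gives 91t ≡ 0 (mod 4), and since 3⁻¹ ≡ 3 (mod 4), t ≡ 0. Hence m ≡ 69 + 91·0 = 69 (mod 364).
From m ≡ 69 (mod 364) write m = 69 + 364t. Substituting into m ≡ 0 (mod 5) gives 364t ≡ 1 (mod 5), and since 4⁻¹ ≡ 4 (mod 5), t ≡ 4. Hence m ≡ 69 + 364·4 = 1525 (mod 1820).
From m ≡ 1525 (mod 1820) write m = 1525 + 1820t. Substituting into m ≡ 0 (mod 3) gives 1820t ≡ 2 (mod 3), and since 2⁻¹ ≡ 2 (mod 3), t ≡ 1. Hence m ≡ 1525 + 1820·1 = 3345 (mod 5460).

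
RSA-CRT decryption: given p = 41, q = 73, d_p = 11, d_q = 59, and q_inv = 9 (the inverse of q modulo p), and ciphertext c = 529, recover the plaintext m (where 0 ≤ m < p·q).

m₁ = c^(d_p) mod p: c ≡ 37 (mod 41), and 37^11 mod 41 = 37.
m₂ = c^(d_q) mod q: c ≡ 18 (mod 73), and 18^59 mod 73 = 36.
h = q_inv·(m₁ − m₂) mod p = 9·(37 − 36) mod 41 = 9.
m = m₂ + h·q = 36 + 9·73 = 693.

693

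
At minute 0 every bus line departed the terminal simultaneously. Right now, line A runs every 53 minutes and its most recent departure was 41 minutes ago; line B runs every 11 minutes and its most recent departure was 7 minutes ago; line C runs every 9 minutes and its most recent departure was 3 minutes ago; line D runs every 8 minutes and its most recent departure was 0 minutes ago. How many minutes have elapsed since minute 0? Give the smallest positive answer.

The moduli are pairwise coprime; N = 53·11·9·8 = 41976.
N/53 = 792; 792 ≡ 50 (mod 53); 50·35 ≡ 1, so inverse 35.
N/11 = 3816; 3816 ≡ 10 (mod 11); 10·10 ≡ 1, so inverse 10.
N/9 = 4664; 4664 ≡ 2 (mod 9); 2·5 ≡ 1, so inverse 5.
N/8 = 5247; 5247 ≡ 7 (mod 8); 7·7 ≡ 1, so inverse 7.
t ≡ 41·792·35 + 7·3816·10 + 3·4664·5 + 0·5247·7 = 1473600.
1473600 mod 41976 = 4440.

4440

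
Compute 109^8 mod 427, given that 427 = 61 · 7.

Mod 61: 109 ≡ 48; 48^8 ≡ 47 (mod 61).
Mod 7: 109 ≡ 4; by Fermat, exponent reduces to 8 mod 6 = 2; 4^2 ≡ 2 (mod 7).
Combine by CRT: x ≡ 47 (mod 61), x ≡ 2 (mod 7) ⇒ x ≡ 352 (mod 427).

352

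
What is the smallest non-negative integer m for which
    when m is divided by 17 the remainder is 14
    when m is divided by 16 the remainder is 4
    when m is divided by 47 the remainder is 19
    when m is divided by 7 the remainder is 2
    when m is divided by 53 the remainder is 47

65396

Combine the congruences pairwise.
From m ≡ 14 (mod 17) write m = 14 + 17t. Substituting into m ≡ 4 (mod 16) gives 17t ≡ 6 (mod 16), and since 1⁻¹ ≡ 1 (mod 16), t ≡ 6. Hence m ≡ 14 + 17·6 = 116 (mod 272).
From m ≡ 116 (mod 272) write m = 116 + 272t. Substituting into m ≡ 19 (mod 47) gives 272t ≡ 44 (mod 47), and since 37⁻¹ ≡ 14 (mod 47), t ≡ 5. Hence m ≡ 116 + 272·5 = 1476 (mod 12784).
From m ≡ 1476 (mod 12784) write m = 1476 + 12784t. Substituting into m ≡ 2 (mod 7) gives 12784t ≡ 3 (mod 7), and since 2⁻¹ ≡ 4 (mod 7), t ≡ 5. Hence m ≡ 1476 + 12784·5 = 65396 (mod 89488).
From m ≡ 65396 (mod 89488) write m = 65396 + 89488t. Substituting into m ≡ 47 (mod 53) gives 89488t ≡ 0 (mod 53), and since 24⁻¹ ≡ 42 (mod 53), t ≡ 0. Hence m ≡ 65396 + 89488·0 = 65396 (mod 4742864).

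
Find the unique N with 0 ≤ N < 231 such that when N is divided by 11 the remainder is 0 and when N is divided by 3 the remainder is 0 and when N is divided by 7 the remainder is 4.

From N ≡ 0 (mod 11) write N = 0 + 11t. Substituting into N ≡ 0 (mod 3) gives 11t ≡ 0 (mod 3), and since 2⁻¹ ≡ 2 (mod 3), t ≡ 0. Hence N ≡ 0 + 11·0 = 0 (mod 33).
From N ≡ 0 (mod 33) write N = 0 + 33t. Substituting into N ≡ 4 (mod 7) gives 33t ≡ 4 (mod 7), and since 5⁻¹ ≡ 3 (mod 7), t ≡ 5. Hence N ≡ 0 + 33·5 = 165 (mod 231).

165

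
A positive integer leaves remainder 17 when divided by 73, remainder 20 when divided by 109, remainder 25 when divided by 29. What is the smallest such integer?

223470

The moduli are pairwise coprime; N = 73·109·29 = 230753.
N/73 = 3161; 3161 ≡ 22 (mod 73); 22·10 ≡ 1, so inverse 10.
N/109 = 2117; 2117 ≡ 46 (mod 109); 46·64 ≡ 1, so inverse 64.
N/29 = 7957; 7957 ≡ 11 (mod 29); 11·8 ≡ 1, so inverse 8.
t ≡ 17·3161·10 + 20·2117·64 + 25·7957·8 = 4838530.
4838530 mod 230753 = 223470.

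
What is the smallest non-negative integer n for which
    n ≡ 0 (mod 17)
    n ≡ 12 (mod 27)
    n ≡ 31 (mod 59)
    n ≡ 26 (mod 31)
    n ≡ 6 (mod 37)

From n ≡ 0 (mod 17) write n = 0 + 17t. Substituting into n ≡ 12 (mod 27) gives 17t ≡ 12 (mod 27), and since 17⁻¹ ≡ 8 (mod 27), t ≡ 15. Hence n ≡ 0 + 17·15 = 255 (mod 459).
From n ≡ 255 (mod 459) write n = 255 + 459t. Substituting into n ≡ 31 (mod 59) gives 459t ≡ 12 (mod 59), and since 46⁻¹ ≡ 9 (mod 59), t ≡ 49. Hence n ≡ 255 + 459·49 = 22746 (mod 27081).
From n ≡ 22746 (mod 27081) write n = 22746 + 27081t. Substituting into n ≡ 26 (mod 31) gives 27081t ≡ 3 (mod 31), and since 18⁻¹ ≡ 19 (mod 31), t ≡ 26. Hence n ≡ 22746 + 27081·26 = 726852 (mod 839511).
From n ≡ 726852 (mod 839511) write n = 726852 + 839511t. Substituting into n ≡ 6 (mod 37) gives 839511t ≡ 19 (mod 37), and since 18⁻¹ ≡ 35 (mod 37), t ≡ 36. Hence n ≡ 726852 + 839511·36 = 30949248 (mod 31061907).

30949248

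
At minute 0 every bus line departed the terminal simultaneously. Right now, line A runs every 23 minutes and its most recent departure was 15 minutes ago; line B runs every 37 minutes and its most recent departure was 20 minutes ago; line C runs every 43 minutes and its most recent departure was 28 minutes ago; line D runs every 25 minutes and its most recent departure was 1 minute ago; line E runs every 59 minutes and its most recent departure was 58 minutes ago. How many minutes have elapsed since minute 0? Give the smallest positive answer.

38980001

From t ≡ 15 (mod 23) write t = 15 + 23s. Substituting into t ≡ 20 (mod 37) gives 23s ≡ 5 (mod 37), and since 23⁻¹ ≡ 29 (mod 37), s ≡ 34. Hence t ≡ 15 + 23·34 = 797 (mod 851).
From t ≡ 797 (mod 851) write t = 797 + 851s. Substituting into t ≡ 28 (mod 43) gives 851s ≡ 5 (mod 43), and since 34⁻¹ ≡ 19 (mod 43), s ≡ 9. Hence t ≡ 797 + 851·9 = 8456 (mod 36593).
From t ≡ 8456 (mod 36593) write t = 8456 + 36593s. Substituting into t ≡ 1 (mod 25) gives 36593s ≡ 20 (mod 25), and since 18⁻¹ ≡ 7 (mod 25), s ≡ 15. Hence t ≡ 8456 + 36593·15 = 557351 (mod 914825).
From t ≡ 557351 (mod 914825) write t = 557351 + 914825s. Substituting into t ≡ 58 (mod 59) gives 914825s ≡ 21 (mod 59), and since 30⁻¹ ≡ 2 (mod 59), s ≡ 42. Hence t ≡ 557351 + 914825·42 = 38980001 (mod 53974675).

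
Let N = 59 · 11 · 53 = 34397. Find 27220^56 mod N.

Mod 59: 27220 ≡ 21; 21^56 ≡ 19 (mod 59).
Mod 11: 27220 ≡ 6; by Fermat, exponent reduces to 56 mod 10 = 6; 6^6 ≡ 5 (mod 11).
Mod 53: 27220 ≡ 31; by Fermat, exponent reduces to 56 mod 52 = 4; 31^4 ≡ 49 (mod 53).
Combine by CRT: x ≡ 19 (mod 59), x ≡ 5 (mod 11), x ≡ 49 (mod 53) ⇒ x ≡ 22203 (mod 34397).

22203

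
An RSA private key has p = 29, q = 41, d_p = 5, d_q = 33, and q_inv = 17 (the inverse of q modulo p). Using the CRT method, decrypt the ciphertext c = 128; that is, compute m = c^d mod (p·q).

m₁ = c^(d_p) mod p: c ≡ 12 (mod 29), and 12^5 mod 29 = 12.
m₂ = c^(d_q) mod q: c ≡ 5 (mod 41), and 5^33 mod 41 = 39.
h = q_inv·(m₁ − m₂) mod p = 17·(12 − 39) mod 29 = 5.
m = m₂ + h·q = 39 + 5·41 = 244.

244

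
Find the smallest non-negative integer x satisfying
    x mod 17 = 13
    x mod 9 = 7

From x ≡ 13 (mod 17) write x = 13 + 17t. Substituting into x ≡ 7 (mod 9) gives 17t ≡ 3 (mod 9), and since 8⁻¹ ≡ 8 (mod 9), t ≡ 6. Hence x ≡ 13 + 17·6 = 115 (mod 153).

115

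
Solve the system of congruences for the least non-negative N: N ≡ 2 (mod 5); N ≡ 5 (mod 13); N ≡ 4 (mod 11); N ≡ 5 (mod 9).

4217

The moduli are pairwise coprime; M = 5·13·11·9 = 6435.
M/5 = 1287; 1287 ≡ 2 (mod 5); 2·3 ≡ 1, so inverse 3.
M/13 = 495; 495 ≡ 1 (mod 13), inverse 1.
M/11 = 585; 585 ≡ 2 (mod 11); 2·6 ≡ 1, so inverse 6.
M/9 = 715; 715 ≡ 4 (mod 9); 4·7 ≡ 1, so inverse 7.
N ≡ 2·1287·3 + 5·495·1 + 4·585·6 + 5·715·7 = 49262.
49262 mod 6435 = 4217.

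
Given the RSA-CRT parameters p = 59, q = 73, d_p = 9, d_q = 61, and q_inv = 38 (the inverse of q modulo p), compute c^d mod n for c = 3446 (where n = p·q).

m₁ = c^(d_p) mod p: c ≡ 24 (mod 59), and 24^9 mod 59 = 50.
m₂ = c^(d_q) mod q: c ≡ 15 (mod 73), and 15^61 mod 73 = 26.
h = q_inv·(m₁ − m₂) mod p = 38·(50 − 26) mod 59 = 27.
m = m₂ + h·q = 26 + 27·73 = 1997.

1997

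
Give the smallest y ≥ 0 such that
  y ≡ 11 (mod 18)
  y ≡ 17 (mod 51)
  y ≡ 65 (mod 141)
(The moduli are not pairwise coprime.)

10217

gcd(18, 51) = 3 and 3 | (17 − 11), so the pair is consistent; merging gives y ≡ 119 (mod 306), where 306 = lcm(18, 51).
gcd(306, 141) = 3 and 3 | (65 − 119), so the pair is consistent; merging gives y ≡ 10217 (mod 14382), where 14382 = lcm(306, 141).
The solution is unique modulo lcm(18, 51, 141) = 14382.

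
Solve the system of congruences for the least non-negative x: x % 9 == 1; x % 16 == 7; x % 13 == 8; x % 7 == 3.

8263

From x ≡ 1 (mod 9) write x = 1 + 9t. Substituting into x ≡ 7 (mod 16) gives 9t ≡ 6 (mod 16), and since 9⁻¹ ≡ 9 (mod 16), t ≡ 6. Hence x ≡ 1 + 9·6 = 55 (mod 144).
From x ≡ 55 (mod 144) write x = 55 + 144t. Substituting into x ≡ 8 (mod 13) gives 144t ≡ 5 (mod 13), and since 1⁻¹ ≡ 1 (mod 13), t ≡ 5. Hence x ≡ 55 + 144·5 = 775 (mod 1872).
From x ≡ 775 (mod 1872) write x = 775 + 1872t. Substituting into x ≡ 3 (mod 7) gives 1872t ≡ 5 (mod 7), and since 3⁻¹ ≡ 5 (mod 7), t ≡ 4. Hence x ≡ 775 + 1872·4 = 8263 (mod 13104).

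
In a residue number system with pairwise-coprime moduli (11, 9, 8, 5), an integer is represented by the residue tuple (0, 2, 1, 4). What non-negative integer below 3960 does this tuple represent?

209

The moduli are pairwise coprime; N = 11·9·8·5 = 3960.
N/11 = 360; 360 ≡ 8 (mod 11); 8·7 ≡ 1, so inverse 7.
N/9 = 440; 440 ≡ 8 (mod 9); 8·8 ≡ 1, so inverse 8.
N/8 = 495; 495 ≡ 7 (mod 8); 7·7 ≡ 1, so inverse 7.
N/5 = 792; 792 ≡ 2 (mod 5); 2·3 ≡ 1, so inverse 3.
x ≡ 0·360·7 + 2·440·8 + 1·495·7 + 4·792·3 = 20009.
20009 mod 3960 = 209.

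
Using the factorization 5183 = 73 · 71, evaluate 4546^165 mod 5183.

1891

Mod 73: 4546 ≡ 20; by Fermat, exponent reduces to 165 mod 72 = 21; 20^21 ≡ 66 (mod 73).
Mod 71: 4546 ≡ 2; by Fermat, exponent reduces to 165 mod 70 = 25; 2^25 ≡ 45 (mod 71).
Combine by CRT: x ≡ 66 (mod 73), x ≡ 45 (mod 71) ⇒ x ≡ 1891 (mod 5183).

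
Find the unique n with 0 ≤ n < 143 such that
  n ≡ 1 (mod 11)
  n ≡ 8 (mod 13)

Combine the congruences pairwise.
From n ≡ 1 (mod 11) write n = 1 + 11t. Substituting into n ≡ 8 (mod 13) gives 11t ≡ 7 (mod 13), and since 11⁻¹ ≡ 6 (mod 13), t ≡ 3. Hence n ≡ 1 + 11·3 = 34 (mod 143).

34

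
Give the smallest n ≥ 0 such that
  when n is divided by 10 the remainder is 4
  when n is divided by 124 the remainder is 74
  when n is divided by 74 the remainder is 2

Combine the congruences pairwise.
gcd(10, 124) = 2 and 2 | (74 − 4), so the pair is consistent; merging gives n ≡ 74 (mod 620), where 620 = lcm(10, 124).
gcd(620, 74) = 2 and 2 | (2 − 74), so the pair is consistent; merging gives n ≡ 5034 (mod 22940), where 22940 = lcm(620, 74).
The solution is unique modulo lcm(10, 124, 74) = 22940.

5034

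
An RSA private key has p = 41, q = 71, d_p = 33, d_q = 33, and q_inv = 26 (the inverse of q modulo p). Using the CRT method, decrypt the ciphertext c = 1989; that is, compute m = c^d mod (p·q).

m₁ = c^(d_p) mod p: c ≡ 21 (mod 41), and 21^33 mod 41 = 5.
m₂ = c^(d_q) mod q: c ≡ 1 (mod 71), and 1^33 mod 71 = 1.
h = q_inv·(m₁ − m₂) mod p = 26·(5 − 1) mod 41 = 22.
m = m₂ + h·q = 1 + 22·71 = 1563.

1563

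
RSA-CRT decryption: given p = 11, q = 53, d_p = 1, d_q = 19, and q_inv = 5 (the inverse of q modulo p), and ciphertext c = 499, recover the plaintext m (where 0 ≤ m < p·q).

m₁ = c^(d_p) mod p: c ≡ 4 (mod 11), and 4^1 mod 11 = 4.
m₂ = c^(d_q) mod q: c ≡ 22 (mod 53), and 22^19 mod 53 = 45.
h = q_inv·(m₁ − m₂) mod p = 5·(4 − 45) mod 11 = 4.
m = m₂ + h·q = 45 + 4·53 = 257.

257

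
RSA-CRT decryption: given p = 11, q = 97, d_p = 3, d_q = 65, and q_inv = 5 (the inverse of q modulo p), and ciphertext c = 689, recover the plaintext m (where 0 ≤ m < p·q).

m₁ = c^(d_p) mod p: c ≡ 7 (mod 11), and 7^3 mod 11 = 2.
m₂ = c^(d_q) mod q: c ≡ 10 (mod 97), and 10^65 mod 97 = 59.
h = q_inv·(m₁ − m₂) mod p = 5·(2 − 59) mod 11 = 1.
m = m₂ + h·q = 59 + 1·97 = 156.

156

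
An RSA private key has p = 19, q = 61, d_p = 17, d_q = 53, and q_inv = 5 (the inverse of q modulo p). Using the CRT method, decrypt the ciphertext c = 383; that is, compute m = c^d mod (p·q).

m₁ = c^(d_p) mod p: c ≡ 3 (mod 19), and 3^17 mod 19 = 13.
m₂ = c^(d_q) mod q: c ≡ 17 (mod 61), and 17^53 mod 61 = 59.
h = q_inv·(m₁ − m₂) mod p = 5·(13 − 59) mod 19 = 17.
m = m₂ + h·q = 59 + 17·61 = 1096.

1096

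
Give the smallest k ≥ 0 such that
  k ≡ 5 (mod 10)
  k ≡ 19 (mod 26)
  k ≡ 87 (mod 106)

1995

gcd(10, 26) = 2 and 2 | (19 − 5), so the pair is consistent; merging gives k ≡ 45 (mod 130), where 130 = lcm(10, 26).
gcd(130, 106) = 2 and 2 | (87 − 45), so the pair is consistent; merging gives k ≡ 1995 (mod 6890), where 6890 = lcm(130, 106).
The solution is unique modulo lcm(10, 26, 106) = 6890.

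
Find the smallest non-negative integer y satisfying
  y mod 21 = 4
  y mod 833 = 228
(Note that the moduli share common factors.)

gcd(21, 833) = 7 and 7 | (228 − 4), so the pair is consistent; merging gives y ≡ 1894 (mod 2499), where 2499 = lcm(21, 833).
The solution is unique modulo lcm(21, 833) = 2499.

1894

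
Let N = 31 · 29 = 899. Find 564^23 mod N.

Mod 31: 564 ≡ 6; 6^23 ≡ 26 (mod 31).
Mod 29: 564 ≡ 13; 13^23 ≡ 5 (mod 29).
Combine by CRT: x ≡ 26 (mod 31), x ≡ 5 (mod 29) ⇒ x ≡ 150 (mod 899).

150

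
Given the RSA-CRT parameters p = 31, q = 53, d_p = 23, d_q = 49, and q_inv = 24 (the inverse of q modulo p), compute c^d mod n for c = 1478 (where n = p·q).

m₁ = c^(d_p) mod p: c ≡ 21 (mod 31), and 21^23 mod 31 = 17.
m₂ = c^(d_q) mod q: c ≡ 47 (mod 53), and 47^49 mod 53 = 13.
h = q_inv·(m₁ − m₂) mod p = 24·(17 − 13) mod 31 = 3.
m = m₂ + h·q = 13 + 3·53 = 172.

172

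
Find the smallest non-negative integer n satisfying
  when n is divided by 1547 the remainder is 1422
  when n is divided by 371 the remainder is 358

Combine the congruences pairwise.
gcd(1547, 371) = 7 and 7 | (358 − 1422), so the pair is consistent; merging gives n ≡ 66396 (mod 81991), where 81991 = lcm(1547, 371).
The solution is unique modulo lcm(1547, 371) = 81991.

66396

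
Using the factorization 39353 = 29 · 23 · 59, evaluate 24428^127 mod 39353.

7240

Mod 29: 24428 ≡ 10; by Fermat, exponent reduces to 127 mod 28 = 15; 10^15 ≡ 19 (mod 29).
Mod 23: 24428 ≡ 2; by Fermat, exponent reduces to 127 mod 22 = 17; 2^17 ≡ 18 (mod 23).
Mod 59: 24428 ≡ 2; by Fermat, exponent reduces to 127 mod 58 = 11; 2^11 ≡ 42 (mod 59).
Combine by CRT: x ≡ 19 (mod 29), x ≡ 18 (mod 23), x ≡ 42 (mod 59) ⇒ x ≡ 7240 (mod 39353).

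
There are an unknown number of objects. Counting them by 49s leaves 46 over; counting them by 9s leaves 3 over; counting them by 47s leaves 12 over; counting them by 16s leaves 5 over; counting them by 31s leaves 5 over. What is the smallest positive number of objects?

The moduli are pairwise coprime; M = 49·9·47·16·31 = 10280592.
M/49 = 209808; 209808 ≡ 39 (mod 49); 39·44 ≡ 1, so inverse 44.
M/9 = 1142288; 1142288 ≡ 8 (mod 9); 8·8 ≡ 1, so inverse 8.
M/47 = 218736; 218736 ≡ 45 (mod 47); 45·23 ≡ 1, so inverse 23.
M/16 = 642537; 642537 ≡ 9 (mod 16); 9·9 ≡ 1, so inverse 9.
M/31 = 331632; 331632 ≡ 25 (mod 31); 25·5 ≡ 1, so inverse 5.
N ≡ 46·209808·44 + 3·1142288·8 + 12·218736·23 + 5·642537·9 + 5·331632·5 = 549642405.
549642405 mod 10280592 = 4771029.

4771029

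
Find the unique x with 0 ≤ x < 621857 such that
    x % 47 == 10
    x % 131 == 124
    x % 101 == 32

234352

The moduli are pairwise coprime; N = 47·131·101 = 621857.
N/47 = 13231; 13231 ≡ 24 (mod 47); 24·2 ≡ 1, so inverse 2.
N/131 = 4747; 4747 ≡ 31 (mod 131); 31·93 ≡ 1, so inverse 93.
N/101 = 6157; 6157 ≡ 97 (mod 101); 97·25 ≡ 1, so inverse 25.
x ≡ 10·13231·2 + 124·4747·93 + 32·6157·25 = 59932624.
59932624 mod 621857 = 234352.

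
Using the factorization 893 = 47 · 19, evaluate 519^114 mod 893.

Mod 47: 519 ≡ 2; by Fermat, exponent reduces to 114 mod 46 = 22; 2^22 ≡ 24 (mod 47).
Mod 19: 519 ≡ 6; by Fermat, exponent reduces to 114 mod 18 = 6; 6^6 ≡ 11 (mod 19).
Combine by CRT: x ≡ 24 (mod 47), x ≡ 11 (mod 19) ⇒ x ≡ 353 (mod 893).

353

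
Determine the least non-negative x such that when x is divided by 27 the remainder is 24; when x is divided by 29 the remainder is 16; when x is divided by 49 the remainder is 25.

7179

The moduli are pairwise coprime; N = 27·29·49 = 38367.
N/27 = 1421; 1421 ≡ 17 (mod 27); 17·8 ≡ 1, so inverse 8.
N/29 = 1323; 1323 ≡ 18 (mod 29); 18·21 ≡ 1, so inverse 21.
N/49 = 783; 783 ≡ 48 (mod 49); 48·48 ≡ 1, so inverse 48.
x ≡ 24·1421·8 + 16·1323·21 + 25·783·48 = 1656960.
1656960 mod 38367 = 7179.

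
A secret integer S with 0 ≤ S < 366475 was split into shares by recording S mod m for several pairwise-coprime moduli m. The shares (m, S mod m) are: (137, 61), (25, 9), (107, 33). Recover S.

Combine the congruences pairwise.
From S ≡ 61 (mod 137) write S = 61 + 137t. Substituting into S ≡ 9 (mod 25) gives 137t ≡ 23 (mod 25), and since 12⁻¹ ≡ 23 (mod 25), t ≡ 4. Hence S ≡ 61 + 137·4 = 609 (mod 3425).
From S ≡ 609 (mod 3425) write S = 609 + 3425t. Substituting into S ≡ 33 (mod 107) gives 3425t ≡ 66 (mod 107), and since 1⁻¹ ≡ 1 (mod 107), t ≡ 66. Hence S ≡ 609 + 3425·66 = 226659 (mod 366475).

226659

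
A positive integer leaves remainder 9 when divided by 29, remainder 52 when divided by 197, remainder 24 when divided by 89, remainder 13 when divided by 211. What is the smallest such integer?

The moduli are pairwise coprime; M = 29·197·89·211 = 107284427.
M/29 = 3699463; 3699463 ≡ 20 (mod 29); 20·16 ≡ 1, so inverse 16.
M/197 = 544591; 544591 ≡ 83 (mod 197); 83·19 ≡ 1, so inverse 19.
M/89 = 1205443; 1205443 ≡ 27 (mod 89); 27·33 ≡ 1, so inverse 33.
M/211 = 508457; 508457 ≡ 158 (mod 211); 158·207 ≡ 1, so inverse 207.
N ≡ 9·3699463·16 + 52·544591·19 + 24·1205443·33 + 13·508457·207 = 3393747223.
3393747223 mod 107284427 = 67929986.

67929986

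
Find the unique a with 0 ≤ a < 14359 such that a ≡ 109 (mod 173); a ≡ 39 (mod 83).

Combine the congruences pairwise.
From a ≡ 109 (mod 173) write a = 109 + 173t. Substituting into a ≡ 39 (mod 83) gives 173t ≡ 13 (mod 83), and since 7⁻¹ ≡ 12 (mod 83), t ≡ 73. Hence a ≡ 109 + 173·73 = 12738 (mod 14359).

12738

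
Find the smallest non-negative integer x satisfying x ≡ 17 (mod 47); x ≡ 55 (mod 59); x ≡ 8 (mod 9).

21590

From x ≡ 17 (mod 47) write x = 17 + 47t. Substituting into x ≡ 55 (mod 59) gives 47t ≡ 38 (mod 59), and since 47⁻¹ ≡ 54 (mod 59), t ≡ 46. Hence x ≡ 17 + 47·46 = 2179 (mod 2773).
From x ≡ 2179 (mod 2773) write x = 2179 + 2773t. Substituting into x ≡ 8 (mod 9) gives 2773t ≡ 7 (mod 9), and since 1⁻¹ ≡ 1 (mod 9), t ≡ 7. Hence x ≡ 2179 + 2773·7 = 21590 (mod 24957).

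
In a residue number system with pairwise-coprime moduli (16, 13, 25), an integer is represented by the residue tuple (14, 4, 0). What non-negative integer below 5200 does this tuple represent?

From x ≡ 14 (mod 16) write x = 14 + 16t. Substituting into x ≡ 4 (mod 13) gives 16t ≡ 3 (mod 13), and since 3⁻¹ ≡ 9 (mod 13), t ≡ 1. Hence x ≡ 14 + 16·1 = 30 (mod 208).
From x ≡ 30 (mod 208) write x = 30 + 208t. Substituting into x ≡ 0 (mod 25) gives 208t ≡ 20 (mod 25), and since 8⁻¹ ≡ 22 (mod 25), t ≡ 15. Hence x ≡ 30 + 208·15 = 3150 (mod 5200).

3150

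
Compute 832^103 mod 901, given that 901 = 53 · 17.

Mod 53: 832 ≡ 37; by Fermat, exponent reduces to 103 mod 52 = 51; 37^51 ≡ 43 (mod 53).
Mod 17: 832 ≡ 16; by Fermat, exponent reduces to 103 mod 16 = 7; 16^7 ≡ 16 (mod 17).
Combine by CRT: x ≡ 43 (mod 53), x ≡ 16 (mod 17) ⇒ x ≡ 679 (mod 901).

679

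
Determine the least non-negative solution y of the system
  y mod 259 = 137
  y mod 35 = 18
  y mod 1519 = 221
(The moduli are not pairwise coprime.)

217438

gcd(259, 35) = 7 and 7 | (18 − 137), so the pair is consistent; merging gives y ≡ 1173 (mod 1295), where 1295 = lcm(259, 35).
gcd(1295, 1519) = 7 and 7 | (221 − 1173), so the pair is consistent; merging gives y ≡ 217438 (mod 281015), where 281015 = lcm(1295, 1519).
The solution is unique modulo lcm(259, 35, 1519) = 281015.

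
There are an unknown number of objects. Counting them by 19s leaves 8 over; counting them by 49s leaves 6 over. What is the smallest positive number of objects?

692

From N ≡ 8 (mod 19) write N = 8 + 19t. Substituting into N ≡ 6 (mod 49) gives 19t ≡ 47 (mod 49), and since 19⁻¹ ≡ 31 (mod 49), t ≡ 36. Hence N ≡ 8 + 19·36 = 692 (mod 931).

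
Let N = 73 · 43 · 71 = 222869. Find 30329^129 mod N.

Mod 73: 30329 ≡ 34; by Fermat, exponent reduces to 129 mod 72 = 57; 34^57 ≡ 66 (mod 73).
Mod 43: 30329 ≡ 14; by Fermat, exponent reduces to 129 mod 42 = 3; 14^3 ≡ 35 (mod 43).
Mod 71: 30329 ≡ 12; by Fermat, exponent reduces to 129 mod 70 = 59; 12^59 ≡ 49 (mod 71).
Combine by CRT: x ≡ 66 (mod 73), x ≡ 35 (mod 43), x ≡ 49 (mod 71) ⇒ x ≡ 141978 (mod 222869).

141978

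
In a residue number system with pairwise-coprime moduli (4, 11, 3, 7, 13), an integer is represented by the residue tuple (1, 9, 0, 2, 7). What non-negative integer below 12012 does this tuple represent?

The moduli are pairwise coprime; N = 4·11·3·7·13 = 12012.
N/4 = 3003; 3003 ≡ 3 (mod 4); 3·3 ≡ 1, so inverse 3.
N/11 = 1092; 1092 ≡ 3 (mod 11); 3·4 ≡ 1, so inverse 4.
N/3 = 4004; 4004 ≡ 2 (mod 3); 2·2 ≡ 1, so inverse 2.
N/7 = 1716; 1716 ≡ 1 (mod 7), inverse 1.
N/13 = 924; 924 ≡ 1 (mod 13), inverse 1.
x ≡ 1·3003·3 + 9·1092·4 + 0·4004·2 + 2·1716·1 + 7·924·1 = 58221.
58221 mod 12012 = 10173.

10173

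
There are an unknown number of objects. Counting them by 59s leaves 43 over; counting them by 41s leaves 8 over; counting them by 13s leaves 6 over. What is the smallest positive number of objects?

The moduli are pairwise coprime; M = 59·41·13 = 31447.
M/59 = 533; 533 ≡ 2 (mod 59); 2·30 ≡ 1, so inverse 30.
M/41 = 767; 767 ≡ 29 (mod 41); 29·17 ≡ 1, so inverse 17.
M/13 = 2419; 2419 ≡ 1 (mod 13), inverse 1.
N ≡ 43·533·30 + 8·767·17 + 6·2419·1 = 806396.
806396 mod 31447 = 20221.

20221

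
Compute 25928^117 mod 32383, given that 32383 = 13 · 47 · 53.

18920

Mod 13: 25928 ≡ 6; by Fermat, exponent reduces to 117 mod 12 = 9; 6^9 ≡ 5 (mod 13).
Mod 47: 25928 ≡ 31; by Fermat, exponent reduces to 117 mod 46 = 25; 31^25 ≡ 26 (mod 47).
Mod 53: 25928 ≡ 11; by Fermat, exponent reduces to 117 mod 52 = 13; 11^13 ≡ 52 (mod 53).
Combine by CRT: x ≡ 5 (mod 13), x ≡ 26 (mod 47), x ≡ 52 (mod 53) ⇒ x ≡ 18920 (mod 32383).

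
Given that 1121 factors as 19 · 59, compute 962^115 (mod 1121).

Mod 19: 962 ≡ 12; by Fermat, exponent reduces to 115 mod 18 = 7; 12^7 ≡ 12 (mod 19).
Mod 59: 962 ≡ 18; by Fermat, exponent reduces to 115 mod 58 = 57; 18^57 ≡ 23 (mod 59).
Combine by CRT: x ≡ 12 (mod 19), x ≡ 23 (mod 59) ⇒ x ≡ 259 (mod 1121).

259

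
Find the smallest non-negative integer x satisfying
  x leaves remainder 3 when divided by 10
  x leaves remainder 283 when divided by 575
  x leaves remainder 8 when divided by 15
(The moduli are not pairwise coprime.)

gcd(10, 575) = 5 and 5 | (283 − 3), so the pair is consistent; merging gives x ≡ 283 (mod 1150), where 1150 = lcm(10, 575).
gcd(1150, 15) = 5 and 5 | (8 − 283), so the pair is consistent; merging gives x ≡ 1433 (mod 3450), where 3450 = lcm(1150, 15).
The solution is unique modulo lcm(10, 575, 15) = 3450.

1433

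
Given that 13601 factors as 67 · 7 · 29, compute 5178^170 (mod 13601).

Mod 67: 5178 ≡ 19; by Fermat, exponent reduces to 170 mod 66 = 38; 19^38 ≡ 47 (mod 67).
Mod 7: 5178 ≡ 5; by Fermat, exponent reduces to 170 mod 6 = 2; 5^2 ≡ 4 (mod 7).
Mod 29: 5178 ≡ 16; by Fermat, exponent reduces to 170 mod 28 = 2; 16^2 ≡ 24 (mod 29).
Combine by CRT: x ≡ 47 (mod 67), x ≡ 4 (mod 7), x ≡ 24 (mod 29) ⇒ x ≡ 13045 (mod 13601).

13045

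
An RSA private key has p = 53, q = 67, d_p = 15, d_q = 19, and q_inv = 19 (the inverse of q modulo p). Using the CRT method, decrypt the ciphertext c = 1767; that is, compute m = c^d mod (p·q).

3106

m₁ = c^(d_p) mod p: c ≡ 18 (mod 53), and 18^15 mod 53 = 32.
m₂ = c^(d_q) mod q: c ≡ 25 (mod 67), and 25^19 mod 67 = 24.
h = q_inv·(m₁ − m₂) mod p = 19·(32 − 24) mod 53 = 46.
m = m₂ + h·q = 24 + 46·67 = 3106.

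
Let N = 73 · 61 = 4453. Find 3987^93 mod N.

3633

Mod 73: 3987 ≡ 45; by Fermat, exponent reduces to 93 mod 72 = 21; 45^21 ≡ 56 (mod 73).
Mod 61: 3987 ≡ 22; by Fermat, exponent reduces to 93 mod 60 = 33; 22^33 ≡ 34 (mod 61).
Combine by CRT: x ≡ 56 (mod 73), x ≡ 34 (mod 61) ⇒ x ≡ 3633 (mod 4453).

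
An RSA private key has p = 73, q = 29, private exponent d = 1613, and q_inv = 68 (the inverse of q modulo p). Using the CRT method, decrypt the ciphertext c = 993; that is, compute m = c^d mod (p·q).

d_p = d mod (p−1) = 1613 mod 72 = 29; d_q = d mod (q−1) = 17.
m₁ = c^(d_p) mod p: c ≡ 44 (mod 73), and 44^29 mod 73 = 58.
m₂ = c^(d_q) mod q: c ≡ 7 (mod 29), and 7^17 mod 29 = 24.
h = q_inv·(m₁ − m₂) mod p = 68·(58 − 24) mod 73 = 49.
m = m₂ + h·q = 24 + 49·29 = 1445.

1445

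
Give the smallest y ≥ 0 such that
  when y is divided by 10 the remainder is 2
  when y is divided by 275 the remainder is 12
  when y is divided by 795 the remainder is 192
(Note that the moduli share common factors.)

4962

gcd(10, 275) = 5 and 5 | (12 − 2), so the pair is consistent; merging gives y ≡ 12 (mod 550), where 550 = lcm(10, 275).
gcd(550, 795) = 5 and 5 | (192 − 12), so the pair is consistent; merging gives y ≡ 4962 (mod 87450), where 87450 = lcm(550, 795).
The solution is unique modulo lcm(10, 275, 795) = 87450.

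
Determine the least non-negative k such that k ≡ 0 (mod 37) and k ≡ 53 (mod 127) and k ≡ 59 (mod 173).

The moduli are pairwise coprime; N = 37·127·173 = 812927.
N/37 = 21971; 21971 ≡ 30 (mod 37); 30·21 ≡ 1, so inverse 21.
N/127 = 6401; 6401 ≡ 51 (mod 127); 51·5 ≡ 1, so inverse 5.
N/173 = 4699; 4699 ≡ 28 (mod 173); 28·68 ≡ 1, so inverse 68.
k ≡ 0·21971·21 + 53·6401·5 + 59·4699·68 = 20548653.
20548653 mod 812927 = 225478.

225478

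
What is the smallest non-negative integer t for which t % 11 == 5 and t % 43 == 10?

225

From t ≡ 5 (mod 11) write t = 5 + 11s. Substituting into t ≡ 10 (mod 43) gives 11s ≡ 5 (mod 43), and since 11⁻¹ ≡ 4 (mod 43), s ≡ 20. Hence t ≡ 5 + 11·20 = 225 (mod 473).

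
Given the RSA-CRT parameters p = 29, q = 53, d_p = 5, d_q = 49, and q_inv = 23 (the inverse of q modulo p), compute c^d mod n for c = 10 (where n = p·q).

m₁ = c^(d_p) mod p: c ≡ 10 (mod 29), and 10^5 mod 29 = 8.
m₂ = c^(d_q) mod q: c ≡ 10 (mod 53), and 10^49 mod 53 = 15.
h = q_inv·(m₁ − m₂) mod p = 23·(8 − 15) mod 29 = 13.
m = m₂ + h·q = 15 + 13·53 = 704.

704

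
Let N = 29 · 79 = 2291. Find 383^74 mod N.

Mod 29: 383 ≡ 6; by Fermat, exponent reduces to 74 mod 28 = 18; 6^18 ≡ 20 (mod 29).
Mod 79: 383 ≡ 67; 67^74 ≡ 52 (mod 79).
Combine by CRT: x ≡ 20 (mod 29), x ≡ 52 (mod 79) ⇒ x ≡ 368 (mod 2291).

368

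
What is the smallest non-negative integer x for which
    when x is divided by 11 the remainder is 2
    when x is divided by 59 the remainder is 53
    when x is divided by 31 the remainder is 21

19582

The moduli are pairwise coprime; N = 11·59·31 = 20119.
N/11 = 1829; 1829 ≡ 3 (mod 11); 3·4 ≡ 1, so inverse 4.
N/59 = 341; 341 ≡ 46 (mod 59); 46·9 ≡ 1, so inverse 9.
N/31 = 649; 649 ≡ 29 (mod 31); 29·15 ≡ 1, so inverse 15.
x ≡ 2·1829·4 + 53·341·9 + 21·649·15 = 381724.
381724 mod 20119 = 19582.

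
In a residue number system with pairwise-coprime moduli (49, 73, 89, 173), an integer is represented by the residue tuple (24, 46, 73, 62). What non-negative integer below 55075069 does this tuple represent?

The moduli are pairwise coprime; N = 49·73·89·173 = 55075069.
N/49 = 1123981; 1123981 ≡ 19 (mod 49); 19·31 ≡ 1, so inverse 31.
N/73 = 754453; 754453 ≡ 71 (mod 73); 71·36 ≡ 1, so inverse 36.
N/89 = 618821; 618821 ≡ 4 (mod 89); 4·67 ≡ 1, so inverse 67.
N/173 = 318353; 318353 ≡ 33 (mod 173); 33·21 ≡ 1, so inverse 21.
x ≡ 24·1123981·31 + 46·754453·36 + 73·618821·67 + 62·318353·21 = 5526765149.
5526765149 mod 55075069 = 19258249.

19258249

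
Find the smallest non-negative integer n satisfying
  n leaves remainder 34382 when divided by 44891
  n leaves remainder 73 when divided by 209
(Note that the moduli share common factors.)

707747

gcd(44891, 209) = 11 and 11 | (73 − 34382), so the pair is consistent; merging gives n ≡ 707747 (mod 852929), where 852929 = lcm(44891, 209).
The solution is unique modulo lcm(44891, 209) = 852929.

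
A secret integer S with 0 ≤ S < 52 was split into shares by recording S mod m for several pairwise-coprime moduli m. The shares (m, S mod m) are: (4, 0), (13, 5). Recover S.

From S ≡ 0 (mod 4) write S = 0 + 4t. Substituting into S ≡ 5 (mod 13) gives 4t ≡ 5 (mod 13), and since 4⁻¹ ≡ 10 (mod 13), t ≡ 11. Hence S ≡ 0 + 4·11 = 44 (mod 52).

44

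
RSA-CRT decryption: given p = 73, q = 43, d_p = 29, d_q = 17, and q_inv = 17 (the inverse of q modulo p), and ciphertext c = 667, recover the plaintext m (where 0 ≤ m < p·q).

m₁ = c^(d_p) mod p: c ≡ 10 (mod 73), and 10^29 mod 73 = 63.
m₂ = c^(d_q) mod q: c ≡ 22 (mod 43), and 22^17 mod 43 = 27.
h = q_inv·(m₁ − m₂) mod p = 17·(63 − 27) mod 73 = 28.
m = m₂ + h·q = 27 + 28·43 = 1231.

1231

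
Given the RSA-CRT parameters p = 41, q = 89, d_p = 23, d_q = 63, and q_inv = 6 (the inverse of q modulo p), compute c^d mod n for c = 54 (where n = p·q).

1944

m₁ = c^(d_p) mod p: c ≡ 13 (mod 41), and 13^23 mod 41 = 17.
m₂ = c^(d_q) mod q: c ≡ 54 (mod 89), and 54^63 mod 89 = 75.
h = q_inv·(m₁ − m₂) mod p = 6·(17 − 75) mod 41 = 21.
m = m₂ + h·q = 75 + 21·89 = 1944.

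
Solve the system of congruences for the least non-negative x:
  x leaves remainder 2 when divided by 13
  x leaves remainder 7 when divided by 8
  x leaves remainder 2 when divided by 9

Combine the congruences pairwise.
From x ≡ 2 (mod 13) write x = 2 + 13t. Substituting into x ≡ 7 (mod 8) gives 13t ≡ 5 (mod 8), and since 5⁻¹ ≡ 5 (mod 8), t ≡ 1. Hence x ≡ 2 + 13·1 = 15 (mod 104).
From x ≡ 15 (mod 104) write x = 15 + 104t. Substituting into x ≡ 2 (mod 9) gives 104t ≡ 5 (mod 9), and since 5⁻¹ ≡ 2 (mod 9), t ≡ 1. Hence x ≡ 15 + 104·1 = 119 (mod 936).

119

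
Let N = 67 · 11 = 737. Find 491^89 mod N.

558

Mod 67: 491 ≡ 22; by Fermat, exponent reduces to 89 mod 66 = 23; 22^23 ≡ 22 (mod 67).
Mod 11: 491 ≡ 7; by Fermat, exponent reduces to 89 mod 10 = 9; 7^9 ≡ 8 (mod 11).
Combine by CRT: x ≡ 22 (mod 67), x ≡ 8 (mod 11) ⇒ x ≡ 558 (mod 737).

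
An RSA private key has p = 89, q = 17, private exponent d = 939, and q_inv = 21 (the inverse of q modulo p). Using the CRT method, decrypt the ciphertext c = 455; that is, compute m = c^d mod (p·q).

d_p = d mod (p−1) = 939 mod 88 = 59; d_q = d mod (q−1) = 11.
m₁ = c^(d_p) mod p: c ≡ 10 (mod 89), and 10^59 mod 89 = 69.
m₂ = c^(d_q) mod q: c ≡ 13 (mod 17), and 13^11 mod 17 = 4.
h = q_inv·(m₁ − m₂) mod p = 21·(69 − 4) mod 89 = 30.
m = m₂ + h·q = 4 + 30·17 = 514.

514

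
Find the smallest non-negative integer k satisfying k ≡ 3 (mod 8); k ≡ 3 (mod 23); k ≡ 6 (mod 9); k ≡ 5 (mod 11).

The moduli are pairwise coprime; N = 8·23·9·11 = 18216.
N/8 = 2277; 2277 ≡ 5 (mod 8); 5·5 ≡ 1, so inverse 5.
N/23 = 792; 792 ≡ 10 (mod 23); 10·7 ≡ 1, so inverse 7.
N/9 = 2024; 2024 ≡ 8 (mod 9); 8·8 ≡ 1, so inverse 8.
N/11 = 1656; 1656 ≡ 6 (mod 11); 6·2 ≡ 1, so inverse 2.
k ≡ 3·2277·5 + 3·792·7 + 6·2024·8 + 5·1656·2 = 164499.
164499 mod 18216 = 555.

555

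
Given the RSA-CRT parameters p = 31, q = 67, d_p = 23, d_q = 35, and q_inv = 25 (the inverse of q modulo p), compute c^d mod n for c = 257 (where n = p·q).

m₁ = c^(d_p) mod p: c ≡ 9 (mod 31), and 9^23 mod 31 = 28.
m₂ = c^(d_q) mod q: c ≡ 56 (mod 67), and 56^35 mod 67 = 54.
h = q_inv·(m₁ − m₂) mod p = 25·(28 − 54) mod 31 = 1.
m = m₂ + h·q = 54 + 1·67 = 121.

121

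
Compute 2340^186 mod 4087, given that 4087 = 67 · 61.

Mod 67: 2340 ≡ 62; by Fermat, exponent reduces to 186 mod 66 = 54; 62^54 ≡ 40 (mod 67).
Mod 61: 2340 ≡ 22; by Fermat, exponent reduces to 186 mod 60 = 6; 22^6 ≡ 58 (mod 61).
Combine by CRT: x ≡ 40 (mod 67), x ≡ 58 (mod 61) ⇒ x ≡ 241 (mod 4087).

241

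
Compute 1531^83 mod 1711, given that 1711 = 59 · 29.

952

Mod 59: 1531 ≡ 56; by Fermat, exponent reduces to 83 mod 58 = 25; 56^25 ≡ 8 (mod 59).
Mod 29: 1531 ≡ 23; by Fermat, exponent reduces to 83 mod 28 = 27; 23^27 ≡ 24 (mod 29).
Combine by CRT: x ≡ 8 (mod 59), x ≡ 24 (mod 29) ⇒ x ≡ 952 (mod 1711).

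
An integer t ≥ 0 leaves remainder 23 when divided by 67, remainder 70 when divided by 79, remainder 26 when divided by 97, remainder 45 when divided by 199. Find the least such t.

35428015

The moduli are pairwise coprime; N = 67·79·97·199 = 102170779.
N/67 = 1524937; 1524937 ≡ 17 (mod 67); 17·4 ≡ 1, so inverse 4.
N/79 = 1293301; 1293301 ≡ 71 (mod 79); 71·69 ≡ 1, so inverse 69.
N/97 = 1053307; 1053307 ≡ 81 (mod 97); 81·6 ≡ 1, so inverse 6.
N/199 = 513421; 513421 ≡ 1 (mod 199), inverse 1.
t ≡ 23·1524937·4 + 70·1293301·69 + 26·1053307·6 + 45·513421·1 = 6574357871.
6574357871 mod 102170779 = 35428015.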